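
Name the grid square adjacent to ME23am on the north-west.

ME13xn

Longitude subsquare a = 0; −1 → -1, wraps to 23 = x, carry into square.
Longitude square 2; −1 → 1.
Latitude subsquare m = 12; +1 → 13 = n.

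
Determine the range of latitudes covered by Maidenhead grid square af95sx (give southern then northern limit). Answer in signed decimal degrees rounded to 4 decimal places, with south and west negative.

Field A=0, F=5: +0·20° lon, +5·10° lat → SW at lon -180°, lat -40°.
Square 9, 5: +9·2° lon, +5·1° lat → SW at lon -162°, lat -35°.
Subsquare s=18, x=23: +18·0.0833333° lon, +23·0.0416667° lat → SW at lon -160.5°, lat -34.0417°.
Cell spans 0.0833333° lon × 0.0416667° lat.
south -34.0417, north -34.0000.

-34.0417, -34.0000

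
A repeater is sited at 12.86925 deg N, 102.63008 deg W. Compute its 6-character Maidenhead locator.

Shift to the Maidenhead origin (180°W, 90°S): lon 77.3699, lat 102.8692.
Field: 77.3699/20 → 3 → D, 102.8692/10 → 10 → K; chars DK.
Square: 17.3699/2 → 8, 2.8692/1 → 2; chars 82.
Subsquare: 1.3699/0.0833333 → 16 → q, 0.8692/0.0416667 → 20 → u; chars qu.

DK82qu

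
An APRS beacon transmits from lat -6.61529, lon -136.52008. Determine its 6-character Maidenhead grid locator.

CI13rj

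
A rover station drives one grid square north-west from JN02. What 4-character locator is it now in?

IN93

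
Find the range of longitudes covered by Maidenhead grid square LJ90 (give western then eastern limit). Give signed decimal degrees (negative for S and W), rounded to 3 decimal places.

Field L=11, J=9: +11·20° lon, +9·10° lat → SW at lon 40°, lat 0°.
Square 9, 0: +9·2° lon, +0·1° lat → SW at lon 58°, lat 0°.
Cell spans 2° lon × 1° lat.
west 58.000, east 60.000.

58.000, 60.000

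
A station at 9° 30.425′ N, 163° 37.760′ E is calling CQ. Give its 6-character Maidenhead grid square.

RJ19tm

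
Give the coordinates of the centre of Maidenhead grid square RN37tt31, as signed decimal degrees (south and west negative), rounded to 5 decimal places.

47.79792, 167.61250

Field R=17, N=13: +17·20° lon, +13·10° lat → SW at lon 160°, lat 40°.
Square 3, 7: +3·2° lon, +7·1° lat → SW at lon 166°, lat 47°.
Subsquare t=19, t=19: +19·0.0833333° lon, +19·0.0416667° lat → SW at lon 167.583°, lat 47.7917°.
Extended square 3, 1: +3·0.00833333° lon, +1·0.00416667° lat → SW at lon 167.608°, lat 47.7958°.
Cell spans 0.00833333° lon × 0.00416667° lat. Centre is SW corner plus half of each.
latitude 47.79792, longitude 167.61250.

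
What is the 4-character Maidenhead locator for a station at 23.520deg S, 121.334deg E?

Offset from 180°W / 90°S: lon 301.33°, lat 66.48°.
Field: lon ⌊301.33/20⌋ = 15 → P; lat ⌊66.48/10⌋ = 6 → G.
Square: lon ⌊1.33/2⌋ = 0; lat ⌊6.48/1⌋ = 6.

PG06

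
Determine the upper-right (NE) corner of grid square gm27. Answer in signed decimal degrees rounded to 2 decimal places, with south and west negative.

38.00, -54.00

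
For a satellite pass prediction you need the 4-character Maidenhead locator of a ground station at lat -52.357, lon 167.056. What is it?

Shift to the Maidenhead origin (180°W, 90°S): lon 347.06, lat 37.64.
Field (20°×10°, letters A–R): 347.06/20 → 17 → R, 37.64/10 → 3 → D; chars RD.
Square (2°×1°, digits 0–9): 7.06/2 → 3, 7.64/1 → 7; chars 37.

RD37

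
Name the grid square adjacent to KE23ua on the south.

KE22ux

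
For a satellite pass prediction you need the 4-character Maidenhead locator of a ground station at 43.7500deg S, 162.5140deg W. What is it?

AE86

Shift to the Maidenhead origin (180°W, 90°S): lon 17.49, lat 46.25.
Field: lon ⌊17.49/20⌋ = 0 → A; lat ⌊46.25/10⌋ = 4 → E.
Square: lon ⌊17.49/2⌋ = 8; lat ⌊6.25/1⌋ = 6.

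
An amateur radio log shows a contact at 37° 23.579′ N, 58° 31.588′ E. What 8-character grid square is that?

LM97gj34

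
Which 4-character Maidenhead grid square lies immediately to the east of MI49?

MI59

Longitude square 4; +1 → 5.
The latitude characters are unchanged.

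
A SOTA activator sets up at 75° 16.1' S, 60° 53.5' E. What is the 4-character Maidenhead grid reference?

MB04

Add 180° to longitude and 90° to latitude: 240.89, 14.73.
Field (20°×10°, letters A–R): 240.89/20 → 12 → M, 14.73/10 → 1 → B; chars MB.
Square (2°×1°, digits 0–9): 0.89/2 → 0, 4.73/1 → 4; chars 04.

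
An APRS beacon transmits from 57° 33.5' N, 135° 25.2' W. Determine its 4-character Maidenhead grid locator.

CO27

Shift to the Maidenhead origin (180°W, 90°S): lon 44.58, lat 147.56.
Field: 44.58/20 → 2 → C, 147.56/10 → 14 → O; chars CO.
Square: 4.58/2 → 2, 7.56/1 → 7; chars 27.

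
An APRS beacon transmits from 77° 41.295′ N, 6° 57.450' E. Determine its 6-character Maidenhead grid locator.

Shift to the Maidenhead origin (180°W, 90°S): lon 186.9575, lat 167.6882.
Field: 186.9575/20 → 9 → J, 167.6882/10 → 16 → Q; chars JQ.
Square: 6.9575/2 → 3, 7.6882/1 → 7; chars 37.
Subsquare: 0.9575/0.0833333 → 11 → l, 0.6882/0.0416667 → 16 → q; chars lq.

JQ37lq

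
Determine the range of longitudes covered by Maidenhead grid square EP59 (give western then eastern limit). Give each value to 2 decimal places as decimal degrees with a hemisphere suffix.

Field E=4, P=15: +4·20° lon, +15·10° lat → SW at lon -100°, lat 60°.
Square 5, 9: +5·2° lon, +9·1° lat → SW at lon -90°, lat 69°.
Cell spans 2° lon × 1° lat.
west 90.00° W, east 88.00° W.

90.00° W, 88.00° W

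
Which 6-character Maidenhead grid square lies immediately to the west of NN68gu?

NN68fu

Longitude subsquare g = 6; −1 → 5 = f.
The latitude characters are unchanged.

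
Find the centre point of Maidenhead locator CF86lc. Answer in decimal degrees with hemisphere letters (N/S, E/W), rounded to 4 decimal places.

33.8958° S, 123.0417° W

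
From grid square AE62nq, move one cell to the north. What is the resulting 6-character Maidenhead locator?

AE62nr

Latitude subsquare q = 16; +1 → 17 = r.
The longitude characters are unchanged.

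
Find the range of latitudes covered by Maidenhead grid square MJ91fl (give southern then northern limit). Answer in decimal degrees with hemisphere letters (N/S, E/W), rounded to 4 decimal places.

1.4583° N, 1.5000° N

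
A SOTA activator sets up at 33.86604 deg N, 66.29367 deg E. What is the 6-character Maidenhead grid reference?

MM33du

Add 180° to longitude and 90° to latitude: 246.2937, 123.8660.
Field: lon ⌊246.2937/20⌋ = 12 → M; lat ⌊123.8660/10⌋ = 12 → M.
Square: lon ⌊6.2937/2⌋ = 3; lat ⌊3.8660/1⌋ = 3.
Subsquare: lon ⌊0.2937/0.0833333⌋ = 3 → d; lat ⌊0.8660/0.0416667⌋ = 20 → u.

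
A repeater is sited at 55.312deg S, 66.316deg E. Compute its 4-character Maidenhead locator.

MD34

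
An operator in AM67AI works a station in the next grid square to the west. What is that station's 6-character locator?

AM57xi

Longitude subsquare a = 0; −1 → -1, wraps to 23 = x, carry into square.
Longitude square 6; −1 → 5.
The latitude characters are unchanged.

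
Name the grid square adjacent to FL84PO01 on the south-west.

FL84oo90

Longitude extended square 0; −1 → -1, wraps to 9, carry into subsquare.
Longitude subsquare p = 15; −1 → 14 = o.
Latitude extended square 1; −1 → 0.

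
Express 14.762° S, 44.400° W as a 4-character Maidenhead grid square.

Add 180° to longitude and 90° to latitude: 135.60, 75.24.
Field: 135.60/20 → 6 → G, 75.24/10 → 7 → H; chars GH.
Square: 15.60/2 → 7, 5.24/1 → 5; chars 75.

GH75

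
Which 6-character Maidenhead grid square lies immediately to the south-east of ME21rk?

Longitude subsquare r = 17; +1 → 18 = s.
Latitude subsquare k = 10; −1 → 9 = j.

ME21sj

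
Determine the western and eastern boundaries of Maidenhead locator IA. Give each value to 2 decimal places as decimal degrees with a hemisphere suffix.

Field I=8, A=0: +8·20° lon, +0·10° lat → SW at lon -20°, lat -90°.
Cell spans 20° lon × 10° lat.
west 20.00° W, east 0.00° E.

20.00° W, 0.00° E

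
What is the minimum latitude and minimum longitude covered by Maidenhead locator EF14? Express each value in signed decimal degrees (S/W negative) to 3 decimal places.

-36.000, -98.000

Field E=4, F=5: +4·20° lon, +5·10° lat → SW at lon -100°, lat -40°.
Square 1, 4: +1·2° lon, +4·1° lat → SW at lon -98°, lat -36°.
latitude -36.000, longitude -98.000.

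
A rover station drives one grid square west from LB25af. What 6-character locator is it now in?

LB15xf

Longitude subsquare a = 0; −1 → -1, wraps to 23 = x, carry into square.
Longitude square 2; −1 → 1.
The latitude characters are unchanged.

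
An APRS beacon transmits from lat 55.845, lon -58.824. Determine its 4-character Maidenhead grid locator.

Offset from 180°W / 90°S: lon 121.18°, lat 145.84°.
Field: lon ⌊121.18/20⌋ = 6 → G; lat ⌊145.84/10⌋ = 14 → O.
Square: lon ⌊1.18/2⌋ = 0; lat ⌊5.84/1⌋ = 5.

GO05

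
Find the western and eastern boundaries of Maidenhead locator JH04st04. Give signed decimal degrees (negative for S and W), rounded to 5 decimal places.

Field J=9, H=7: +9·20° lon, +7·10° lat → SW at lon 0°, lat -20°.
Square 0, 4: +0·2° lon, +4·1° lat → SW at lon 0°, lat -16°.
Subsquare s=18, t=19: +18·0.0833333° lon, +19·0.0416667° lat → SW at lon 1.5°, lat -15.2083°.
Extended square 0, 4: +0·0.00833333° lon, +4·0.00416667° lat → SW at lon 1.5°, lat -15.1917°.
Cell spans 0.00833333° lon × 0.00416667° lat.
west 1.50000, east 1.50833.

1.50000, 1.50833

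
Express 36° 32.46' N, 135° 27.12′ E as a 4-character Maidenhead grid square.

PM76

Offset from 180°W / 90°S: lon 315.45°, lat 126.54°.
Field: lon ⌊315.45/20⌋ = 15 → P; lat ⌊126.54/10⌋ = 12 → M.
Square: lon ⌊15.45/2⌋ = 7; lat ⌊6.54/1⌋ = 6.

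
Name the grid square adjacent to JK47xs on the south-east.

Longitude subsquare x = 23; +1 → 24, wraps to 0 = a, carry into square.
Longitude square 4; +1 → 5.
Latitude subsquare s = 18; −1 → 17 = r.

JK57ar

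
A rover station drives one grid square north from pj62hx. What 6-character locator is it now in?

PJ63ha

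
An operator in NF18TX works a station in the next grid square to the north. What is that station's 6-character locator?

Latitude subsquare x = 23; +1 → 24, wraps to 0 = a, carry into square.
Latitude square 8; +1 → 9.
The longitude characters are unchanged.

NF19ta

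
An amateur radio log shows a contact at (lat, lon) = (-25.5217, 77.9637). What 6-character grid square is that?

MG84xl

Shift to the Maidenhead origin (180°W, 90°S): lon 257.9637, lat 64.4783.
Field (20°×10°, letters A–R): 257.9637/20 → 12 → M, 64.4783/10 → 6 → G; chars MG.
Square (2°×1°, digits 0–9): 17.9637/2 → 8, 4.4783/1 → 4; chars 84.
Subsquare (5′×2.5′, letters a–x): 1.9637/0.0833333 → 23 → x, 0.4783/0.0416667 → 11 → l; chars xl.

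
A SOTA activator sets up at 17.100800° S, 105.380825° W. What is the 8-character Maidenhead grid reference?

Add 180° to longitude and 90° to latitude: 74.61917, 72.89920.
Field (20°×10°, letters A–R): lon ⌊74.61917/20⌋ = 3 → D; lat ⌊72.89920/10⌋ = 7 → H.
Square (2°×1°, digits 0–9): lon ⌊14.61917/2⌋ = 7; lat ⌊2.89920/1⌋ = 2.
Subsquare (5′×2.5′, letters a–x): lon ⌊0.61917/0.0833333⌋ = 7 → h; lat ⌊0.89920/0.0416667⌋ = 21 → v.
Extended square (30″×15″, digits 0–9): lon ⌊0.03584/0.00833333⌋ = 4; lat ⌊0.02420/0.00416667⌋ = 5.

DH72hv45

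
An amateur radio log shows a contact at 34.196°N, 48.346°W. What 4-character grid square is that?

GM54

Offset from 180°W / 90°S: lon 131.65°, lat 124.20°.
Field: 131.65/20 → 6 → G, 124.20/10 → 12 → M; chars GM.
Square: 11.65/2 → 5, 4.20/1 → 4; chars 54.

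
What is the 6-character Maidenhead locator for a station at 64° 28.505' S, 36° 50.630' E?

Shift to the Maidenhead origin (180°W, 90°S): lon 216.8438, lat 25.5249.
Field (20°×10°, letters A–R): 216.8438/20 → 10 → K, 25.5249/10 → 2 → C; chars KC.
Square (2°×1°, digits 0–9): 16.8438/2 → 8, 5.5249/1 → 5; chars 85.
Subsquare (5′×2.5′, letters a–x): 0.8438/0.0833333 → 10 → k, 0.5249/0.0416667 → 12 → m; chars km.

KC85km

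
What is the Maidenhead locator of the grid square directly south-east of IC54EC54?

IC54ec63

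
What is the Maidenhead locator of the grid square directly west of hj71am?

Longitude subsquare a = 0; −1 → -1, wraps to 23 = x, carry into square.
Longitude square 7; −1 → 6.
The latitude characters are unchanged.

HJ61xm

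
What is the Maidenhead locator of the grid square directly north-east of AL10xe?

Longitude subsquare x = 23; +1 → 24, wraps to 0 = a, carry into square.
Longitude square 1; +1 → 2.
Latitude subsquare e = 4; +1 → 5 = f.

AL20af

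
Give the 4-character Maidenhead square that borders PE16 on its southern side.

Latitude square 6; −1 → 5.
The longitude characters are unchanged.

PE15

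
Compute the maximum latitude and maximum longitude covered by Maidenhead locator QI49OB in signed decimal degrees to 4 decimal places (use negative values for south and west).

-0.9167, 149.2500

Field Q=16, I=8: +16·20° lon, +8·10° lat → SW at lon 140°, lat -10°.
Square 4, 9: +4·2° lon, +9·1° lat → SW at lon 148°, lat -1°.
Subsquare o=14, b=1: +14·0.0833333° lon, +1·0.0416667° lat → SW at lon 149.167°, lat -0.958333°.
Cell spans 0.0833333° lon × 0.0416667° lat. NE corner is SW corner plus one full cell.
latitude -0.9167, longitude 149.2500.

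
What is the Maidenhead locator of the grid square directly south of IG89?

IG88

Latitude square 9; −1 → 8.
The longitude characters are unchanged.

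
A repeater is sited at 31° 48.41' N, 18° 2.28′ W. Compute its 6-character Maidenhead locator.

Shift to the Maidenhead origin (180°W, 90°S): lon 161.9620, lat 121.8068.
Field: 161.9620/20 → 8 → I, 121.8068/10 → 12 → M; chars IM.
Square: 1.9620/2 → 0, 1.8068/1 → 1; chars 01.
Subsquare: 1.9620/0.0833333 → 23 → x, 0.8068/0.0416667 → 19 → t; chars xt.

IM01xt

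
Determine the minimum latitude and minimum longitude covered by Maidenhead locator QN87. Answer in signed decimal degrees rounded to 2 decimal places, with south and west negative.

Field Q=16, N=13: +16·20° lon, +13·10° lat → SW at lon 140°, lat 40°.
Square 8, 7: +8·2° lon, +7·1° lat → SW at lon 156°, lat 47°.
latitude 47.00, longitude 156.00.

47.00, 156.00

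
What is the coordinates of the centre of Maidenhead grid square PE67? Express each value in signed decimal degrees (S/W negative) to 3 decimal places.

-42.500, 133.000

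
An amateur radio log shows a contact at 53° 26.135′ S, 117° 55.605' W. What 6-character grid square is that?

DD16an

Offset from 180°W / 90°S: lon 62.0733°, lat 36.5644°.
Field: lon ⌊62.0733/20⌋ = 3 → D; lat ⌊36.5644/10⌋ = 3 → D.
Square: lon ⌊2.0733/2⌋ = 1; lat ⌊6.5644/1⌋ = 6.
Subsquare: lon ⌊0.0733/0.0833333⌋ = 0 → a; lat ⌊0.5644/0.0416667⌋ = 13 → n.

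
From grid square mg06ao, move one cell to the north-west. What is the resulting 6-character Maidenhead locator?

LG96xp

Longitude subsquare a = 0; −1 → -1, wraps to 23 = x, carry into square.
Longitude square 0; −1 → -1, wraps to 9, carry into field.
Longitude field M = 12; −1 → 11 = L.
Latitude subsquare o = 14; +1 → 15 = p.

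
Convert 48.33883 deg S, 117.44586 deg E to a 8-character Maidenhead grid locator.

Shift to the Maidenhead origin (180°W, 90°S): lon 297.44586, lat 41.66117.
Field: lon ⌊297.44586/20⌋ = 14 → O; lat ⌊41.66117/10⌋ = 4 → E.
Square: lon ⌊17.44586/2⌋ = 8; lat ⌊1.66117/1⌋ = 1.
Subsquare: lon ⌊1.44586/0.0833333⌋ = 17 → r; lat ⌊0.66117/0.0416667⌋ = 15 → p.
Extended square: lon ⌊0.02919/0.00833333⌋ = 3; lat ⌊0.03617/0.00416667⌋ = 8.

OE81rp38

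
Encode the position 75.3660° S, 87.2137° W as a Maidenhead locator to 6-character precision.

EB64jp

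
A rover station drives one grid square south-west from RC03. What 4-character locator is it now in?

Longitude square 0; −1 → -1, wraps to 9, carry into field.
Longitude field R = 17; −1 → 16 = Q.
Latitude square 3; −1 → 2.

QC92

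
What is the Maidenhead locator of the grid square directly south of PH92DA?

PH91dx

Latitude subsquare a = 0; −1 → -1, wraps to 23 = x, carry into square.
Latitude square 2; −1 → 1.
The longitude characters are unchanged.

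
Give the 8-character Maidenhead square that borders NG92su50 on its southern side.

NG92st59

Latitude extended square 0; −1 → -1, wraps to 9, carry into subsquare.
Latitude subsquare u = 20; −1 → 19 = t.
The longitude characters are unchanged.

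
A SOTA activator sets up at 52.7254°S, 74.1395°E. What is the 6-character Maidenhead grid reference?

Add 180° to longitude and 90° to latitude: 254.1395, 37.2746.
Field (20°×10°, letters A–R): lon ⌊254.1395/20⌋ = 12 → M; lat ⌊37.2746/10⌋ = 3 → D.
Square (2°×1°, digits 0–9): lon ⌊14.1395/2⌋ = 7; lat ⌊7.2746/1⌋ = 7.
Subsquare (5′×2.5′, letters a–x): lon ⌊0.1395/0.0833333⌋ = 1 → b; lat ⌊0.2746/0.0416667⌋ = 6 → g.

MD77bg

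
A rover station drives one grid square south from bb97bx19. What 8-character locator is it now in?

BB97bx18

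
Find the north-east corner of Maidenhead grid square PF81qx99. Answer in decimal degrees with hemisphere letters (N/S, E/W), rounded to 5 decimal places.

Field P=15, F=5: +15·20° lon, +5·10° lat → SW at lon 120°, lat -40°.
Square 8, 1: +8·2° lon, +1·1° lat → SW at lon 136°, lat -39°.
Subsquare q=16, x=23: +16·0.0833333° lon, +23·0.0416667° lat → SW at lon 137.333°, lat -38.0417°.
Extended square 9, 9: +9·0.00833333° lon, +9·0.00416667° lat → SW at lon 137.408°, lat -38.0042°.
Cell spans 0.00833333° lon × 0.00416667° lat. NE corner is SW corner plus one full cell.
latitude 38.00000° S, longitude 137.41667° E.

38.00000° S, 137.41667° E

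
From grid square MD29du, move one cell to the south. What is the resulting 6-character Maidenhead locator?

Latitude subsquare u = 20; −1 → 19 = t.
The longitude characters are unchanged.

MD29dt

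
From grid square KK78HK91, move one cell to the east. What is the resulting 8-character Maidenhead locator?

Longitude extended square 9; +1 → 10, wraps to 0, carry into subsquare.
Longitude subsquare h = 7; +1 → 8 = i.
The latitude characters are unchanged.

KK78ik01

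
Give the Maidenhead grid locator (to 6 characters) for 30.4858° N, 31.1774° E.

KM50ol

Shift to the Maidenhead origin (180°W, 90°S): lon 211.1774, lat 120.4858.
Field: lon ⌊211.1774/20⌋ = 10 → K; lat ⌊120.4858/10⌋ = 12 → M.
Square: lon ⌊11.1774/2⌋ = 5; lat ⌊0.4858/1⌋ = 0.
Subsquare: lon ⌊1.1774/0.0833333⌋ = 14 → o; lat ⌊0.4858/0.0416667⌋ = 11 → l.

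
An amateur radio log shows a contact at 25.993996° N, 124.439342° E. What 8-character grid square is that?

Shift to the Maidenhead origin (180°W, 90°S): lon 304.43934, lat 115.99400.
Field (20°×10°, letters A–R): 304.43934/20 → 15 → P, 115.99400/10 → 11 → L; chars PL.
Square (2°×1°, digits 0–9): 4.43934/2 → 2, 5.99400/1 → 5; chars 25.
Subsquare (5′×2.5′, letters a–x): 0.43934/0.0833333 → 5 → f, 0.99400/0.0416667 → 23 → x; chars fx.
Extended square (30″×15″, digits 0–9): 0.02268/0.00833333 → 2, 0.03566/0.00416667 → 8; chars 28.

PL25fx28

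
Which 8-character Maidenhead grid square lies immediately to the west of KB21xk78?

KB21xk68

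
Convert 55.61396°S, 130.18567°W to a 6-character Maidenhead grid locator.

Add 180° to longitude and 90° to latitude: 49.8143, 34.3860.
Field: lon ⌊49.8143/20⌋ = 2 → C; lat ⌊34.3860/10⌋ = 3 → D.
Square: lon ⌊9.8143/2⌋ = 4; lat ⌊4.3860/1⌋ = 4.
Subsquare: lon ⌊1.8143/0.0833333⌋ = 21 → v; lat ⌊0.3860/0.0416667⌋ = 9 → j.

CD44vj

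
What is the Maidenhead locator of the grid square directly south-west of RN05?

QN94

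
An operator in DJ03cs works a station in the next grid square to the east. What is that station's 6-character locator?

Longitude subsquare c = 2; +1 → 3 = d.
The latitude characters are unchanged.

DJ03ds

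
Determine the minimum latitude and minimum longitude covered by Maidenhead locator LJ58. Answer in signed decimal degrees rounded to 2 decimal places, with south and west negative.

Field L=11, J=9: +11·20° lon, +9·10° lat → SW at lon 40°, lat 0°.
Square 5, 8: +5·2° lon, +8·1° lat → SW at lon 50°, lat 8°.
latitude 8.00, longitude 50.00.

8.00, 50.00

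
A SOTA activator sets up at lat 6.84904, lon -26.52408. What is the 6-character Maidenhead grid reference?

HJ66ru

Shift to the Maidenhead origin (180°W, 90°S): lon 153.4759, lat 96.8490.
Field (20°×10°, letters A–R): 153.4759/20 → 7 → H, 96.8490/10 → 9 → J; chars HJ.
Square (2°×1°, digits 0–9): 13.4759/2 → 6, 6.8490/1 → 6; chars 66.
Subsquare (5′×2.5′, letters a–x): 1.4759/0.0833333 → 17 → r, 0.8490/0.0416667 → 20 → u; chars ru.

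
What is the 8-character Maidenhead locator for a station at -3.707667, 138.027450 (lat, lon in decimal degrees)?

PI96ah30

Offset from 180°W / 90°S: lon 318.02745°, lat 86.29233°.
Field: lon ⌊318.02745/20⌋ = 15 → P; lat ⌊86.29233/10⌋ = 8 → I.
Square: lon ⌊18.02745/2⌋ = 9; lat ⌊6.29233/1⌋ = 6.
Subsquare: lon ⌊0.02745/0.0833333⌋ = 0 → a; lat ⌊0.29233/0.0416667⌋ = 7 → h.
Extended square: lon ⌊0.02745/0.00833333⌋ = 3; lat ⌊0.00067/0.00416667⌋ = 0.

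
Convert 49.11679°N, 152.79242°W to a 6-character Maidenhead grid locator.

BN39oc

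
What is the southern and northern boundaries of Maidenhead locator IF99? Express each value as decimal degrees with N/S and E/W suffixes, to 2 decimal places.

Field I=8, F=5: +8·20° lon, +5·10° lat → SW at lon -20°, lat -40°.
Square 9, 9: +9·2° lon, +9·1° lat → SW at lon -2°, lat -31°.
Cell spans 2° lon × 1° lat.
south 31.00° S, north 30.00° S.

31.00° S, 30.00° S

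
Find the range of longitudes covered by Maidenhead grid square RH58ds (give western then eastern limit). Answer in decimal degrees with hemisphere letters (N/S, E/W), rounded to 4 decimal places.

Field R=17, H=7: +17·20° lon, +7·10° lat → SW at lon 160°, lat -20°.
Square 5, 8: +5·2° lon, +8·1° lat → SW at lon 170°, lat -12°.
Subsquare d=3, s=18: +3·0.0833333° lon, +18·0.0416667° lat → SW at lon 170.25°, lat -11.25°.
Cell spans 0.0833333° lon × 0.0416667° lat.
west 170.2500° E, east 170.3333° E.

170.2500° E, 170.3333° E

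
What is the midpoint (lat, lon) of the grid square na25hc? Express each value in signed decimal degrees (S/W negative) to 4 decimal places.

-84.8958, 84.6250

Field N=13, A=0: +13·20° lon, +0·10° lat → SW at lon 80°, lat -90°.
Square 2, 5: +2·2° lon, +5·1° lat → SW at lon 84°, lat -85°.
Subsquare h=7, c=2: +7·0.0833333° lon, +2·0.0416667° lat → SW at lon 84.5833°, lat -84.9167°.
Cell spans 0.0833333° lon × 0.0416667° lat. Centre is SW corner plus half of each.
latitude -84.8958, longitude 84.6250.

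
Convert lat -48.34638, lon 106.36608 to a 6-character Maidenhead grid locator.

Offset from 180°W / 90°S: lon 286.3661°, lat 41.6536°.
Field: lon ⌊286.3661/20⌋ = 14 → O; lat ⌊41.6536/10⌋ = 4 → E.
Square: lon ⌊6.3661/2⌋ = 3; lat ⌊1.6536/1⌋ = 1.
Subsquare: lon ⌊0.3661/0.0833333⌋ = 4 → e; lat ⌊0.6536/0.0416667⌋ = 15 → p.

OE31ep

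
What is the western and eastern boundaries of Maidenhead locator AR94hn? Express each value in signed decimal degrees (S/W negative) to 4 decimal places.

Field A=0, R=17: +0·20° lon, +17·10° lat → SW at lon -180°, lat 80°.
Square 9, 4: +9·2° lon, +4·1° lat → SW at lon -162°, lat 84°.
Subsquare h=7, n=13: +7·0.0833333° lon, +13·0.0416667° lat → SW at lon -161.417°, lat 84.5417°.
Cell spans 0.0833333° lon × 0.0416667° lat.
west -161.4167, east -161.3333.

-161.4167, -161.3333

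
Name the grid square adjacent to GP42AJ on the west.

Longitude subsquare a = 0; −1 → -1, wraps to 23 = x, carry into square.
Longitude square 4; −1 → 3.
The latitude characters are unchanged.

GP32xj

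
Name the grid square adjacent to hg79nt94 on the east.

HG79ot04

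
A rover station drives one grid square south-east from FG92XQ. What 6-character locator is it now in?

GG02ap

Longitude subsquare x = 23; +1 → 24, wraps to 0 = a, carry into square.
Longitude square 9; +1 → 10, wraps to 0, carry into field.
Longitude field F = 5; +1 → 6 = G.
Latitude subsquare q = 16; −1 → 15 = p.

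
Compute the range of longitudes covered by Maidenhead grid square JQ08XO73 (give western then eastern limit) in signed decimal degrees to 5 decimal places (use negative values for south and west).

Field J=9, Q=16: +9·20° lon, +16·10° lat → SW at lon 0°, lat 70°.
Square 0, 8: +0·2° lon, +8·1° lat → SW at lon 0°, lat 78°.
Subsquare x=23, o=14: +23·0.0833333° lon, +14·0.0416667° lat → SW at lon 1.91667°, lat 78.5833°.
Extended square 7, 3: +7·0.00833333° lon, +3·0.00416667° lat → SW at lon 1.975°, lat 78.5958°.
Cell spans 0.00833333° lon × 0.00416667° lat.
west 1.97500, east 1.98333.

1.97500, 1.98333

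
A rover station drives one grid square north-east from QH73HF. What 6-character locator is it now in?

QH73ig

Longitude subsquare h = 7; +1 → 8 = i.
Latitude subsquare f = 5; +1 → 6 = g.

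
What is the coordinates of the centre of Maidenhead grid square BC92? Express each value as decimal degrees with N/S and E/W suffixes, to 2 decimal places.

67.50° S, 141.00° W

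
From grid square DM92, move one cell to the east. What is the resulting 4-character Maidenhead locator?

EM02

Longitude square 9; +1 → 10, wraps to 0, carry into field.
Longitude field D = 3; +1 → 4 = E.
The latitude characters are unchanged.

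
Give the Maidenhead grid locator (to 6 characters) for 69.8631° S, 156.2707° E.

QC80dd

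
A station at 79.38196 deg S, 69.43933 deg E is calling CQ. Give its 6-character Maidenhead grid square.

MB40ro

Offset from 180°W / 90°S: lon 249.4393°, lat 10.6180°.
Field (20°×10°, letters A–R): lon ⌊249.4393/20⌋ = 12 → M; lat ⌊10.6180/10⌋ = 1 → B.
Square (2°×1°, digits 0–9): lon ⌊9.4393/2⌋ = 4; lat ⌊0.6180/1⌋ = 0.
Subsquare (5′×2.5′, letters a–x): lon ⌊1.4393/0.0833333⌋ = 17 → r; lat ⌊0.6180/0.0416667⌋ = 14 → o.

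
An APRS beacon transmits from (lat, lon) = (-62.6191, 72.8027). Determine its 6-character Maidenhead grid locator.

Shift to the Maidenhead origin (180°W, 90°S): lon 252.8027, lat 27.3809.
Field: 252.8027/20 → 12 → M, 27.3809/10 → 2 → C; chars MC.
Square: 12.8027/2 → 6, 7.3809/1 → 7; chars 67.
Subsquare: 0.8027/0.0833333 → 9 → j, 0.3809/0.0416667 → 9 → j; chars jj.

MC67jj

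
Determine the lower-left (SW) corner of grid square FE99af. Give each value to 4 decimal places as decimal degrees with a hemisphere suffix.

40.7917° S, 62.0000° W

Field F=5, E=4: +5·20° lon, +4·10° lat → SW at lon -80°, lat -50°.
Square 9, 9: +9·2° lon, +9·1° lat → SW at lon -62°, lat -41°.
Subsquare a=0, f=5: +0·0.0833333° lon, +5·0.0416667° lat → SW at lon -62°, lat -40.7917°.
latitude 40.7917° S, longitude 62.0000° W.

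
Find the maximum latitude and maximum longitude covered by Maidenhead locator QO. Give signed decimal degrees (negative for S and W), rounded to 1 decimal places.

60.0, 160.0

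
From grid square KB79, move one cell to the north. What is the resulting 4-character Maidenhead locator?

KC70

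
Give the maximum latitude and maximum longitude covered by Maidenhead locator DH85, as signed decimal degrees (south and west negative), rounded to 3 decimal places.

Field D=3, H=7: +3·20° lon, +7·10° lat → SW at lon -120°, lat -20°.
Square 8, 5: +8·2° lon, +5·1° lat → SW at lon -104°, lat -15°.
Cell spans 2° lon × 1° lat. NE corner is SW corner plus one full cell.
latitude -14.000, longitude -102.000.

-14.000, -102.000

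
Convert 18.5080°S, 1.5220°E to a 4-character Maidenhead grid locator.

Offset from 180°W / 90°S: lon 181.52°, lat 71.49°.
Field: 181.52/20 → 9 → J, 71.49/10 → 7 → H; chars JH.
Square: 1.52/2 → 0, 1.49/1 → 1; chars 01.

JH01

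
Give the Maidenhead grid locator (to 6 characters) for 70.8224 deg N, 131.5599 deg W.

CQ40ft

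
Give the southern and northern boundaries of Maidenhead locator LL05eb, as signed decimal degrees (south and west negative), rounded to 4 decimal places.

25.0417, 25.0833

Field L=11, L=11: +11·20° lon, +11·10° lat → SW at lon 40°, lat 20°.
Square 0, 5: +0·2° lon, +5·1° lat → SW at lon 40°, lat 25°.
Subsquare e=4, b=1: +4·0.0833333° lon, +1·0.0416667° lat → SW at lon 40.3333°, lat 25.0417°.
Cell spans 0.0833333° lon × 0.0416667° lat.
south 25.0417, north 25.0833.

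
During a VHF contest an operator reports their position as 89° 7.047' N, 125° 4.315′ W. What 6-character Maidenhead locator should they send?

CR79lc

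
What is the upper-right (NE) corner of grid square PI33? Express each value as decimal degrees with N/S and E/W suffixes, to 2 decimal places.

Field P=15, I=8: +15·20° lon, +8·10° lat → SW at lon 120°, lat -10°.
Square 3, 3: +3·2° lon, +3·1° lat → SW at lon 126°, lat -7°.
Cell spans 2° lon × 1° lat. NE corner is SW corner plus one full cell.
latitude 6.00° S, longitude 128.00° E.

6.00° S, 128.00° E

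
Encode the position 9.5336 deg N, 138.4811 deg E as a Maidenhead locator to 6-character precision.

PJ99fm

Offset from 180°W / 90°S: lon 318.4811°, lat 99.5336°.
Field: lon ⌊318.4811/20⌋ = 15 → P; lat ⌊99.5336/10⌋ = 9 → J.
Square: lon ⌊18.4811/2⌋ = 9; lat ⌊9.5336/1⌋ = 9.
Subsquare: lon ⌊0.4811/0.0833333⌋ = 5 → f; lat ⌊0.5336/0.0416667⌋ = 12 → m.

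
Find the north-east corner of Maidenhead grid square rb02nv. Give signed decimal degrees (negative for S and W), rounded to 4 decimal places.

-77.0833, 161.1667

Field R=17, B=1: +17·20° lon, +1·10° lat → SW at lon 160°, lat -80°.
Square 0, 2: +0·2° lon, +2·1° lat → SW at lon 160°, lat -78°.
Subsquare n=13, v=21: +13·0.0833333° lon, +21·0.0416667° lat → SW at lon 161.083°, lat -77.125°.
Cell spans 0.0833333° lon × 0.0416667° lat. NE corner is SW corner plus one full cell.
latitude -77.0833, longitude 161.1667.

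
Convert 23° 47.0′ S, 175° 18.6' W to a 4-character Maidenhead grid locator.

Add 180° to longitude and 90° to latitude: 4.69, 66.22.
Field: lon ⌊4.69/20⌋ = 0 → A; lat ⌊66.22/10⌋ = 6 → G.
Square: lon ⌊4.69/2⌋ = 2; lat ⌊6.22/1⌋ = 6.

AG26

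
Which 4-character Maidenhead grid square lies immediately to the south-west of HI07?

Longitude square 0; −1 → -1, wraps to 9, carry into field.
Longitude field H = 7; −1 → 6 = G.
Latitude square 7; −1 → 6.

GI96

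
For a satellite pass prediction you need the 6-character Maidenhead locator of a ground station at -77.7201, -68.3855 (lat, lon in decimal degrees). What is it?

FB52tg

Add 180° to longitude and 90° to latitude: 111.6145, 12.2799.
Field (20°×10°, letters A–R): 111.6145/20 → 5 → F, 12.2799/10 → 1 → B; chars FB.
Square (2°×1°, digits 0–9): 11.6145/2 → 5, 2.2799/1 → 2; chars 52.
Subsquare (5′×2.5′, letters a–x): 1.6145/0.0833333 → 19 → t, 0.2799/0.0416667 → 6 → g; chars tg.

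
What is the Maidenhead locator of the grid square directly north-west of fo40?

FO31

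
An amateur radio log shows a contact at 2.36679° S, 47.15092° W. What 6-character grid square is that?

GI67kp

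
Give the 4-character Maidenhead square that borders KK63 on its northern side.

KK64

Latitude square 3; +1 → 4.
The longitude characters are unchanged.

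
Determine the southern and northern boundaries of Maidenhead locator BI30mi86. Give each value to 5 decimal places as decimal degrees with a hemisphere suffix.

Field B=1, I=8: +1·20° lon, +8·10° lat → SW at lon -160°, lat -10°.
Square 3, 0: +3·2° lon, +0·1° lat → SW at lon -154°, lat -10°.
Subsquare m=12, i=8: +12·0.0833333° lon, +8·0.0416667° lat → SW at lon -153°, lat -9.66667°.
Extended square 8, 6: +8·0.00833333° lon, +6·0.00416667° lat → SW at lon -152.933°, lat -9.64167°.
Cell spans 0.00833333° lon × 0.00416667° lat.
south 9.64167° S, north 9.63750° S.

9.64167° S, 9.63750° S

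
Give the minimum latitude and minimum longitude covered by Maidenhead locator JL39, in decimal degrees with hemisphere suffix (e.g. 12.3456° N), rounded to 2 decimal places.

Field J=9, L=11: +9·20° lon, +11·10° lat → SW at lon 0°, lat 20°.
Square 3, 9: +3·2° lon, +9·1° lat → SW at lon 6°, lat 29°.
latitude 29.00° N, longitude 6.00° E.

29.00° N, 6.00° E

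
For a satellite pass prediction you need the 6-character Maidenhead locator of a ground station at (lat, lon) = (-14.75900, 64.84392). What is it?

MH25kf

Add 180° to longitude and 90° to latitude: 244.8439, 75.2410.
Field (20°×10°, letters A–R): lon ⌊244.8439/20⌋ = 12 → M; lat ⌊75.2410/10⌋ = 7 → H.
Square (2°×1°, digits 0–9): lon ⌊4.8439/2⌋ = 2; lat ⌊5.2410/1⌋ = 5.
Subsquare (5′×2.5′, letters a–x): lon ⌊0.8439/0.0833333⌋ = 10 → k; lat ⌊0.2410/0.0416667⌋ = 5 → f.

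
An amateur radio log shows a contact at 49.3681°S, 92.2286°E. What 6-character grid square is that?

Shift to the Maidenhead origin (180°W, 90°S): lon 272.2286, lat 40.6319.
Field (20°×10°, letters A–R): 272.2286/20 → 13 → N, 40.6319/10 → 4 → E; chars NE.
Square (2°×1°, digits 0–9): 12.2286/2 → 6, 0.6319/1 → 0; chars 60.
Subsquare (5′×2.5′, letters a–x): 0.2286/0.0833333 → 2 → c, 0.6319/0.0416667 → 15 → p; chars cp.

NE60cp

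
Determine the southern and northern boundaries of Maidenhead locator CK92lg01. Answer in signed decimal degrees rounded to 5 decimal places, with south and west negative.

12.25417, 12.25833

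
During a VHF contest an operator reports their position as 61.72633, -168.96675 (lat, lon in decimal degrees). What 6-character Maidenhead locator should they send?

AP51mr

Add 180° to longitude and 90° to latitude: 11.0333, 151.7263.
Field: 11.0333/20 → 0 → A, 151.7263/10 → 15 → P; chars AP.
Square: 11.0333/2 → 5, 1.7263/1 → 1; chars 51.
Subsquare: 1.0333/0.0833333 → 12 → m, 0.7263/0.0416667 → 17 → r; chars mr.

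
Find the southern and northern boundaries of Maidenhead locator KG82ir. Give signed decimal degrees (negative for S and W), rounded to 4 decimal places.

Field K=10, G=6: +10·20° lon, +6·10° lat → SW at lon 20°, lat -30°.
Square 8, 2: +8·2° lon, +2·1° lat → SW at lon 36°, lat -28°.
Subsquare i=8, r=17: +8·0.0833333° lon, +17·0.0416667° lat → SW at lon 36.6667°, lat -27.2917°.
Cell spans 0.0833333° lon × 0.0416667° lat.
south -27.2917, north -27.2500.

-27.2917, -27.2500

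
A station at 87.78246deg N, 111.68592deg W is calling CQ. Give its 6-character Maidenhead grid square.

DR47ds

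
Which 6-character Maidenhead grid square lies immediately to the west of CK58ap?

CK48xp

Longitude subsquare a = 0; −1 → -1, wraps to 23 = x, carry into square.
Longitude square 5; −1 → 4.
The latitude characters are unchanged.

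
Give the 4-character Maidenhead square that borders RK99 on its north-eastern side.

AL00

Longitude square 9; +1 → 10, wraps to 0, carry into field.
Longitude field R = 17; +1 → 18, wraps to 0 = A, wrapping around the antimeridian.
Latitude square 9; +1 → 10, wraps to 0, carry into field.
Latitude field K = 10; +1 → 11 = L.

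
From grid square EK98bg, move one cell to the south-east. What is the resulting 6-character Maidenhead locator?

EK98cf

Longitude subsquare b = 1; +1 → 2 = c.
Latitude subsquare g = 6; −1 → 5 = f.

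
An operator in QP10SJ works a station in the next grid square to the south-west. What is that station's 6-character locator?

Longitude subsquare s = 18; −1 → 17 = r.
Latitude subsquare j = 9; −1 → 8 = i.

QP10ri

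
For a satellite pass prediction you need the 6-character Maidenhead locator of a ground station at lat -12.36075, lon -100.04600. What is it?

DH97xp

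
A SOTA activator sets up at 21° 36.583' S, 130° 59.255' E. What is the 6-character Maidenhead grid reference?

PG58lj

Offset from 180°W / 90°S: lon 310.9876°, lat 68.3903°.
Field: 310.9876/20 → 15 → P, 68.3903/10 → 6 → G; chars PG.
Square: 10.9876/2 → 5, 8.3903/1 → 8; chars 58.
Subsquare: 0.9876/0.0833333 → 11 → l, 0.3903/0.0416667 → 9 → j; chars lj.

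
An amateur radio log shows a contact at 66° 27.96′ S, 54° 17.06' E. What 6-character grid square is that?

Offset from 180°W / 90°S: lon 234.2843°, lat 23.5340°.
Field: lon ⌊234.2843/20⌋ = 11 → L; lat ⌊23.5340/10⌋ = 2 → C.
Square: lon ⌊14.2843/2⌋ = 7; lat ⌊3.5340/1⌋ = 3.
Subsquare: lon ⌊0.2843/0.0833333⌋ = 3 → d; lat ⌊0.5340/0.0416667⌋ = 12 → m.

LC73dm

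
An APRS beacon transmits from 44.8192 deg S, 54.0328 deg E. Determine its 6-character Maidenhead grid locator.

Add 180° to longitude and 90° to latitude: 234.0328, 45.1808.
Field: 234.0328/20 → 11 → L, 45.1808/10 → 4 → E; chars LE.
Square: 14.0328/2 → 7, 5.1808/1 → 5; chars 75.
Subsquare: 0.0328/0.0833333 → 0 → a, 0.1808/0.0416667 → 4 → e; chars ae.

LE75ae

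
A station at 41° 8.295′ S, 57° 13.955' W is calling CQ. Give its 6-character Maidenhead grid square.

GE18ju

Offset from 180°W / 90°S: lon 122.7674°, lat 48.8618°.
Field: lon ⌊122.7674/20⌋ = 6 → G; lat ⌊48.8618/10⌋ = 4 → E.
Square: lon ⌊2.7674/2⌋ = 1; lat ⌊8.8618/1⌋ = 8.
Subsquare: lon ⌊0.7674/0.0833333⌋ = 9 → j; lat ⌊0.8618/0.0416667⌋ = 20 → u.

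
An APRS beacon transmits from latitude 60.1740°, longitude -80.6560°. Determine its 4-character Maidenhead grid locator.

EP90

Shift to the Maidenhead origin (180°W, 90°S): lon 99.34, lat 150.17.
Field (20°×10°, letters A–R): lon ⌊99.34/20⌋ = 4 → E; lat ⌊150.17/10⌋ = 15 → P.
Square (2°×1°, digits 0–9): lon ⌊19.34/2⌋ = 9; lat ⌊0.17/1⌋ = 0.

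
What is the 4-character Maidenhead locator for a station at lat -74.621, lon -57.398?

GB15

Add 180° to longitude and 90° to latitude: 122.60, 15.38.
Field: 122.60/20 → 6 → G, 15.38/10 → 1 → B; chars GB.
Square: 2.60/2 → 1, 5.38/1 → 5; chars 15.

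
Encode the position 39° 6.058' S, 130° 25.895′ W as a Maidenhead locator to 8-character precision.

Add 180° to longitude and 90° to latitude: 49.56842, 50.89903.
Field (20°×10°, letters A–R): lon ⌊49.56842/20⌋ = 2 → C; lat ⌊50.89903/10⌋ = 5 → F.
Square (2°×1°, digits 0–9): lon ⌊9.56842/2⌋ = 4; lat ⌊0.89903/1⌋ = 0.
Subsquare (5′×2.5′, letters a–x): lon ⌊1.56842/0.0833333⌋ = 18 → s; lat ⌊0.89903/0.0416667⌋ = 21 → v.
Extended square (30″×15″, digits 0–9): lon ⌊0.06842/0.00833333⌋ = 8; lat ⌊0.02403/0.00416667⌋ = 5.

CF40sv85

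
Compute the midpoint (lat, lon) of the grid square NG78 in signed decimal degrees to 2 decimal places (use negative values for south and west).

-21.50, 95.00

Field N=13, G=6: +13·20° lon, +6·10° lat → SW at lon 80°, lat -30°.
Square 7, 8: +7·2° lon, +8·1° lat → SW at lon 94°, lat -22°.
Cell spans 2° lon × 1° lat. Centre is SW corner plus half of each.
latitude -21.50, longitude 95.00.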